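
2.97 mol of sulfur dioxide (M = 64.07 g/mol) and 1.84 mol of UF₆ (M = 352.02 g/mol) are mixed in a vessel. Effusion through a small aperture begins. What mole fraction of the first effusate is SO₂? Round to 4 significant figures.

0.7909

Each component's effusion rate ∝ (its partial pressure)·(1/√M) ∝ n_i/√M_i.
So x_SO₂ in the escaping gas = (n_SO₂/√M_SO₂) / Σ(n_i/√M_i)
= (2.97/√64.07) / (2.97/√64.07 + 1.84/√352.02) = 0.3710/(0.3710 + 0.09807) = 0.7909.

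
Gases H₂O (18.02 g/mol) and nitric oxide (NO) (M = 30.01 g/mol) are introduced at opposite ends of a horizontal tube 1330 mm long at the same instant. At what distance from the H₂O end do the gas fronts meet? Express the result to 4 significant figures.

Distances travelled in equal time are proportional to diffusion rates, so d_H₂O/d_NO = √(M_NO/M_H₂O) = √(30.01/18.02) = 1.290.
With d_H₂O + d_NO = 1330 mm, d_NO = 1330/(1 + 1.290) = 580.7 mm.
d_H₂O = 1330 − 580.7 = 749.3 mm.

749.3 mm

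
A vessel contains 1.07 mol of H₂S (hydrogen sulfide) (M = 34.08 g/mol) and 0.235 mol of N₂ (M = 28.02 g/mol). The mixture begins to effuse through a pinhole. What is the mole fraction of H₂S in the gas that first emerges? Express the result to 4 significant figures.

0.8050

The effusion rate of species i is ∝ p_i/√M_i ∝ n_i/√M_i.
Mole fraction of H₂S in the effusate = (n_H₂S/√M_H₂S) / (n_H₂S/√M_H₂S + n_N₂/√M_N₂)
= (1.07/√34.08) / (1.07/√34.08 + 0.235/√28.02) = 0.1833/(0.1833 + 0.04439) = 0.8050.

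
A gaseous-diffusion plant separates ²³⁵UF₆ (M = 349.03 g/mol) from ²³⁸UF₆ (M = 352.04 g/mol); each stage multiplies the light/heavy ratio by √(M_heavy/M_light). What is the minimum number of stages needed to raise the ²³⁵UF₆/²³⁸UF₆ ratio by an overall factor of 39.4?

With α = √(352.04/349.03) per stage, ln α = ½ ln(1.00862) = 0.004293.
Need α^N ≥ 39.4 ⇒ N ≥ ln(39.4) / ln α = 3.674 / 0.004293 = 855.66.
So at least 856 stages are needed.

856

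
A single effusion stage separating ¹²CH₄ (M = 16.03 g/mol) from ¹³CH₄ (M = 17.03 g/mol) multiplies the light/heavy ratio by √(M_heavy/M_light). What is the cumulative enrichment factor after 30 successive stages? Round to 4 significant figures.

The single-stage factor is √(M_heavy/M_light), so 30 stages give [√(17.03/16.03)]^30 = (17.03/16.03)^(30/2).
= 1.06238^15 = 2.479.

2.479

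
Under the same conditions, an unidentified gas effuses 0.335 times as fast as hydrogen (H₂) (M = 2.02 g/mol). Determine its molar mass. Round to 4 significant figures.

From Graham's law, rate_X/rate_H₂ = √(M_H₂/M_X).
0.335 = √(2.02/M_X)
M_X = 2.02 / 0.335² = 2.02 / 0.1122 = 18.00 g/mol

18.00 g/mol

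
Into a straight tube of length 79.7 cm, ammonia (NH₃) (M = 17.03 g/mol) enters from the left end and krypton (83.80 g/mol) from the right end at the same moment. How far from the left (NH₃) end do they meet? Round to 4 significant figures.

54.94 cm

The fronts meet when d_NH₃ + d_Kr = L with d_NH₃/d_Kr = √(M_Kr/M_NH₃) (Graham's law). Here √(M_Kr/M_NH₃) = √(83.80/17.03) = 2.218.
With d_NH₃ + d_Kr = 79.7 cm, d_Kr = 79.7/(1 + 2.218) = 24.76 cm.
d_NH₃ = 79.7 − 24.76 = 54.94 cm.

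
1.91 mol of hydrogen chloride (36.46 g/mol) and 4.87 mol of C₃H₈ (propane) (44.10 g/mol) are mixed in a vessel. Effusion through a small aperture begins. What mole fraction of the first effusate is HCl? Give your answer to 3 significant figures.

The effusion rate of species i is ∝ p_i/√M_i ∝ n_i/√M_i.
Mole fraction of HCl in the effusate = (n_HCl/√M_HCl) / (n_HCl/√M_HCl + n_C₃H₈/√M_C₃H₈)
= (1.91/√36.46) / (1.91/√36.46 + 4.87/√44.10) = 0.3163/(0.3163 + 0.7333) = 0.301.

0.301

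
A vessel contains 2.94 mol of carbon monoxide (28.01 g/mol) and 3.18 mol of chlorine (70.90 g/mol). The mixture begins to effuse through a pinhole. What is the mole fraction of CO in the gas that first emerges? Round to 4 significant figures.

0.5953

Effusion rate of each component ∝ n_i/√M_i (partial pressure × 1/√M).
So x_CO in the escaping gas = (n_CO/√M_CO) / Σ(n_i/√M_i)
= (2.94/√28.01) / (2.94/√28.01 + 3.18/√70.90) = 0.5555/(0.5555 + 0.3777) = 0.5953.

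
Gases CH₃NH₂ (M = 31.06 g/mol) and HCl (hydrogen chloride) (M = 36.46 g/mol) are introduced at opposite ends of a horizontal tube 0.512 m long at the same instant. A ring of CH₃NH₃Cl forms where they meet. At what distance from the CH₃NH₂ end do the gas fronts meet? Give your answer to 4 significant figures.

0.2663 m

The fronts meet when d_CH₃NH₂ + d_HCl = L with d_CH₃NH₂/d_HCl = √(M_HCl/M_CH₃NH₂) (Graham's law). Here √(M_HCl/M_CH₃NH₂) = √(36.46/31.06) = 1.083.
With d_CH₃NH₂ + d_HCl = 0.512 m, d_HCl = 0.512/(1 + 1.083) = 0.2457 m.
d_CH₃NH₂ = 0.512 − 0.2457 = 0.2663 m.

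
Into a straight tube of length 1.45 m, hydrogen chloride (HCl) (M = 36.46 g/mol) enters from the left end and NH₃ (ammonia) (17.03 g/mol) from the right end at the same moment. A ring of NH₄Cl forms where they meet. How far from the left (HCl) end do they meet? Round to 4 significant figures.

Graham's law gives d_HCl/d_NH₃ = rate_HCl/rate_NH₃ = √(M_NH₃/M_HCl) = √(17.03/36.46) = 0.6834.
With d_HCl + d_NH₃ = 1.45 m, d_NH₃ = 1.45/(1 + 0.6834) = 0.8613 m.
d_HCl = 1.45 − 0.8613 = 0.5887 m.

0.5887 m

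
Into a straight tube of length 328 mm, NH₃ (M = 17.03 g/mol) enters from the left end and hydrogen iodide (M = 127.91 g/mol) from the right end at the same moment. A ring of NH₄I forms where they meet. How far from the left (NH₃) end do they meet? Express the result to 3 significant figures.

240 mm

The fronts meet when d_NH₃ + d_HI = L with d_NH₃/d_HI = √(M_HI/M_NH₃) (Graham's law). Here √(M_HI/M_NH₃) = √(127.91/17.03) = 2.741.
With d_NH₃ + d_HI = 328 mm, d_HI = 328/(1 + 2.741) = 87.69 mm.
d_NH₃ = 328 − 87.69 = 240 mm.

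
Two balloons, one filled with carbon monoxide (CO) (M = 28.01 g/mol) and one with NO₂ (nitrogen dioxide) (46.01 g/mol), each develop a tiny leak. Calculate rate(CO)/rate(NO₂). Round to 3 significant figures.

By Graham's law, rate_CO/rate_NO₂ = √(M_NO₂/M_CO) = √(46.01/28.01) = √1.643 = 1.28.

1.28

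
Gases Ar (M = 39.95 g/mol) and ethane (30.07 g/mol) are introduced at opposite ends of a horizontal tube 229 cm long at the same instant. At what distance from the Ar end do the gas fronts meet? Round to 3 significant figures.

Graham's law gives d_Ar/d_C₂H₆ = rate_Ar/rate_C₂H₆ = √(M_C₂H₆/M_Ar) = √(30.07/39.95) = 0.8676.
With d_Ar + d_C₂H₆ = 229 cm, d_C₂H₆ = 229/(1 + 0.8676) = 122.6 cm.
d_Ar = 229 − 122.6 = 106 cm.

106 cm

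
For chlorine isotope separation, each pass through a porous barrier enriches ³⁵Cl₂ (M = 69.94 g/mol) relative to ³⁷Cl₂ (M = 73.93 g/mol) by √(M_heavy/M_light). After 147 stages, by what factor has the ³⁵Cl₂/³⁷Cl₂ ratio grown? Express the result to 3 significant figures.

59.0

Overall factor = α^147 with α = √(73.93/69.94), i.e. (73.93/69.94)^(147/2).
= 1.05705^(147/2) = 59.0.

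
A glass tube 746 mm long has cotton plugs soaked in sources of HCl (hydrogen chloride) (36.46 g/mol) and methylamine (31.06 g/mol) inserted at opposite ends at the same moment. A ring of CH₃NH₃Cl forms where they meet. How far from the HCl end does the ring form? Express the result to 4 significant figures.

In equal time, each gas travels a distance ∝ its rate ∝ 1/√M, so d_HCl/d_CH₃NH₂ = √(M_CH₃NH₂/M_HCl) = √(31.06/36.46) = 0.9230.
With d_HCl + d_CH₃NH₂ = 746 mm, d_CH₃NH₂ = 746/(1 + 0.9230) = 387.9 mm.
d_HCl = 746 − 387.9 = 358.1 mm.

358.1 mm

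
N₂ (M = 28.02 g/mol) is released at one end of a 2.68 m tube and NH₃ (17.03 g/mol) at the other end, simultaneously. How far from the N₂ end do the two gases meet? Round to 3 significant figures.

Graham's law gives d_N₂/d_NH₃ = rate_N₂/rate_NH₃ = √(M_NH₃/M_N₂) = √(17.03/28.02) = 0.7796.
With d_N₂ + d_NH₃ = 2.68 m, d_NH₃ = 2.68/(1 + 0.7796) = 1.506 m.
d_N₂ = 2.68 − 1.506 = 1.17 m.

1.17 m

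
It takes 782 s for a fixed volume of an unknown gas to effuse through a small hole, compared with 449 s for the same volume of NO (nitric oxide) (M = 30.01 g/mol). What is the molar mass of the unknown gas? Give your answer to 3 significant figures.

91.0 g/mol

Using Graham's law: t_X/t_NO = √(M_X/M_NO).
782/449 = 1.742 = √(M_X/30.01)
M_X = 30.01 × 1.742² = 30.01 × 3.033 = 91.0 g/mol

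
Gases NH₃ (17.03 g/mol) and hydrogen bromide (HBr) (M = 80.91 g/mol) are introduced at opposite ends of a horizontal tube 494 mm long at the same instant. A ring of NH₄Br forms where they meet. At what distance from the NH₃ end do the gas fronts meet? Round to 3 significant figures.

339 mm

Graham's law gives d_NH₃/d_HBr = rate_NH₃/rate_HBr = √(M_HBr/M_NH₃) = √(80.91/17.03) = 2.180.
With d_NH₃ + d_HBr = 494 mm, d_HBr = 494/(1 + 2.180) = 155.4 mm.
d_NH₃ = 494 − 155.4 = 339 mm.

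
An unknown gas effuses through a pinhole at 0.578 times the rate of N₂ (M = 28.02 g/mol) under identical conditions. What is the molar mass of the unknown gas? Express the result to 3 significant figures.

83.9 g/mol

Graham's law gives rate_X/rate_N₂ = √(M_N₂/M_X).
0.578 = √(28.02/M_X)
M_X = 28.02 / 0.578² = 28.02 / 0.3341 = 83.9 g/mol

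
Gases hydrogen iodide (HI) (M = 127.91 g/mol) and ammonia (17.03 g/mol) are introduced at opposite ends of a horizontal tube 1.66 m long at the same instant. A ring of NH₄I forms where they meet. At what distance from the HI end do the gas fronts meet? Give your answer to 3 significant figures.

In equal time, each gas travels a distance ∝ its rate ∝ 1/√M, so d_HI/d_NH₃ = √(M_NH₃/M_HI) = √(17.03/127.91) = 0.3649.
With d_HI + d_NH₃ = 1.66 m, d_NH₃ = 1.66/(1 + 0.3649) = 1.216 m.
d_HI = 1.66 − 1.216 = 0.444 m.

0.444 m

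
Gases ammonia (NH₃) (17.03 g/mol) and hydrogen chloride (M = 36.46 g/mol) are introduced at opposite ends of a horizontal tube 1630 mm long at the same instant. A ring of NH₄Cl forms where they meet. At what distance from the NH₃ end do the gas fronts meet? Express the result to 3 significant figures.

The fronts meet when d_NH₃ + d_HCl = L with d_NH₃/d_HCl = √(M_HCl/M_NH₃) (Graham's law). Here √(M_HCl/M_NH₃) = √(36.46/17.03) = 1.463.
With d_NH₃ + d_HCl = 1630 mm, d_HCl = 1630/(1 + 1.463) = 661.7 mm.
d_NH₃ = 1630 − 661.7 = 968 mm.

968 mm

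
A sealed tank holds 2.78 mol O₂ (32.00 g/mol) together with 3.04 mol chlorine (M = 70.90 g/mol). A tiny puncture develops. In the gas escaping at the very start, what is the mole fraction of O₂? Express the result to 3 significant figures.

Each component's effusion rate ∝ (its partial pressure)·(1/√M) ∝ n_i/√M_i.
Mole fraction of O₂ in the effusate = (n_O₂/√M_O₂) / (n_O₂/√M_O₂ + n_Cl₂/√M_Cl₂)
= (2.78/√32.00) / (2.78/√32.00 + 3.04/√70.90) = 0.4914/(0.4914 + 0.3610) = 0.576.

0.576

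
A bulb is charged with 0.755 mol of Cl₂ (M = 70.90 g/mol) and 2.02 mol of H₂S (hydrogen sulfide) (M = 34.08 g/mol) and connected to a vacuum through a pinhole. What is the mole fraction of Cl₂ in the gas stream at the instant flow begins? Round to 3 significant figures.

0.206

Effusion rate of each component ∝ n_i/√M_i (partial pressure × 1/√M).
So x_Cl₂ in the escaping gas = (n_Cl₂/√M_Cl₂) / Σ(n_i/√M_i)
= (0.755/√70.90) / (0.755/√70.90 + 2.02/√34.08) = 0.08967/(0.08967 + 0.3460) = 0.206.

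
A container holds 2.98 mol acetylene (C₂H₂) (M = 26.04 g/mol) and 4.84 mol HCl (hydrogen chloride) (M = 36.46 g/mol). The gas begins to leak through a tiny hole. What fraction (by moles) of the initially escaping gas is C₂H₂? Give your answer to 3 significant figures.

The effusion rate of species i is ∝ p_i/√M_i ∝ n_i/√M_i.
So x_C₂H₂ in the escaping gas = (n_C₂H₂/√M_C₂H₂) / Σ(n_i/√M_i)
= (2.98/√26.04) / (2.98/√26.04 + 4.84/√36.46) = 0.5840/(0.5840 + 0.8016) = 0.421.

0.421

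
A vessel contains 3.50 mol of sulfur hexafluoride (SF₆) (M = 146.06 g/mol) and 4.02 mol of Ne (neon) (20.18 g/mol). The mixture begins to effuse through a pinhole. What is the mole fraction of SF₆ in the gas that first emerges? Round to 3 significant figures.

0.244

Effusion rate of each component ∝ n_i/√M_i (partial pressure × 1/√M).
So x_SF₆ in the escaping gas = (n_SF₆/√M_SF₆) / Σ(n_i/√M_i)
= (3.50/√146.06) / (3.50/√146.06 + 4.02/√20.18) = 0.2896/(0.2896 + 0.8949) = 0.244.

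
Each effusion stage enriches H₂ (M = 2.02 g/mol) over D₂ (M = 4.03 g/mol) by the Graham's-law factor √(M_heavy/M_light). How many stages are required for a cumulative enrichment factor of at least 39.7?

11

Per stage α = (4.03/2.02)^(1/2) = 1.99505^0.5, giving ln α = 0.3453.
Need α^N ≥ 39.7 ⇒ N ≥ ln(39.7) / ln α = 3.681 / 0.3453 = 10.66.
Minimum whole number of stages: N = 11.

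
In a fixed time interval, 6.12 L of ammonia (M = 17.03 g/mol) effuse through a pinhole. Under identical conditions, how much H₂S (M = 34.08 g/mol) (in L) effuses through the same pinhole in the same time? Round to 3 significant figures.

Using Graham's law: rate_H₂S/rate_NH₃ = √(M_NH₃/M_H₂S) = √(17.03/34.08) = √0.4997 = 0.7069.
So the volume for H₂S is 6.12 × 0.7069 = 4.33 L.

4.33 L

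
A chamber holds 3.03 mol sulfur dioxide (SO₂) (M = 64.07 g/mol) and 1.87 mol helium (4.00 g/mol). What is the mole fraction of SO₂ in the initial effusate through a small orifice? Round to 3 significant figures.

Each component's effusion rate ∝ (its partial pressure)·(1/√M) ∝ n_i/√M_i.
x_SO₂(eff) = (n_SO₂/√M_SO₂) / (n_SO₂/√M_SO₂ + n_He/√M_He)
= (3.03/√64.07) / (3.03/√64.07 + 1.87/√4.00) = 0.3785/(0.3785 + 0.9350) = 0.288.

0.288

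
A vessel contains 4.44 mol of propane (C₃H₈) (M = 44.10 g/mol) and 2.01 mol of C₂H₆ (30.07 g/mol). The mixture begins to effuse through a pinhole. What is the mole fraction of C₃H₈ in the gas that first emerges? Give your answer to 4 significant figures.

Effusion rate of each component ∝ n_i/√M_i (partial pressure × 1/√M).
Mole fraction of C₃H₈ in the effusate = (n_C₃H₈/√M_C₃H₈) / (n_C₃H₈/√M_C₃H₈ + n_C₂H₆/√M_C₂H₆)
= (4.44/√44.10) / (4.44/√44.10 + 2.01/√30.07) = 0.6686/(0.6686 + 0.3665) = 0.6459.

0.6459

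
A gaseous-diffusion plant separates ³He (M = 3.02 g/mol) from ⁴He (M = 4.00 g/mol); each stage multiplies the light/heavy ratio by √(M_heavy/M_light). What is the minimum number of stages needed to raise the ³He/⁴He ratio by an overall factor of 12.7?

19

Per stage α = (4.00/3.02)^(1/2) = 1.32450^0.5, giving ln α = 0.1405.
Need α^N ≥ 12.7 ⇒ N ≥ ln(12.7) / ln α = 2.542 / 0.1405 = 18.09.
So at least 19 stages are needed.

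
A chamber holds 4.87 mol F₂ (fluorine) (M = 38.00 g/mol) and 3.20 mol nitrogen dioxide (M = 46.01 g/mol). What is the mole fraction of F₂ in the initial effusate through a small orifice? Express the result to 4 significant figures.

0.6261

The effusion rate of species i is ∝ p_i/√M_i ∝ n_i/√M_i.
So x_F₂ in the escaping gas = (n_F₂/√M_F₂) / Σ(n_i/√M_i)
= (4.87/√38.00) / (4.87/√38.00 + 3.20/√46.01) = 0.7900/(0.7900 + 0.4718) = 0.6261.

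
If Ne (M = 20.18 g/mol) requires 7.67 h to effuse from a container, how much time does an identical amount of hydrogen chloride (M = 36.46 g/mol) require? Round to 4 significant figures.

Graham's law gives t_HCl/t_Ne = √(M_HCl/M_Ne) = √(36.46/20.18) = √1.807 = 1.344.
So the time for HCl is 7.67 × 1.344 = 10.31 h.

10.31 h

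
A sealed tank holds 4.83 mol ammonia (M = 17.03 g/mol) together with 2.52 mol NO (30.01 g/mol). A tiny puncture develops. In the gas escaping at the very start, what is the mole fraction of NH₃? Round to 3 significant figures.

The effusion rate of species i is ∝ p_i/√M_i ∝ n_i/√M_i.
x_NH₃(eff) = (n_NH₃/√M_NH₃) / (n_NH₃/√M_NH₃ + n_NO/√M_NO)
= (4.83/√17.03) / (4.83/√17.03 + 2.52/√30.01) = 1.170/(1.170 + 0.4600) = 0.718.

0.718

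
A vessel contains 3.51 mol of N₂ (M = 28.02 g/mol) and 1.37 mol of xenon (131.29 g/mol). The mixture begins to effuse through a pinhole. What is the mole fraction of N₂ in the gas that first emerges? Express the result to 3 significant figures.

The effusion rate of species i is ∝ p_i/√M_i ∝ n_i/√M_i.
x_N₂(eff) = (n_N₂/√M_N₂) / (n_N₂/√M_N₂ + n_Xe/√M_Xe)
= (3.51/√28.02) / (3.51/√28.02 + 1.37/√131.29) = 0.6631/(0.6631 + 0.1196) = 0.847.

0.847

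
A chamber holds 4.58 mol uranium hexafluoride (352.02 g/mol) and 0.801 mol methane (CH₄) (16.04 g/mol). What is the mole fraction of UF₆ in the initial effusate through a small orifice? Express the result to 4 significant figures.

The effusion rate of species i is ∝ p_i/√M_i ∝ n_i/√M_i.
So x_UF₆ in the escaping gas = (n_UF₆/√M_UF₆) / Σ(n_i/√M_i)
= (4.58/√352.02) / (4.58/√352.02 + 0.801/√16.04) = 0.2441/(0.2441 + 0.2000) = 0.5497.

0.5497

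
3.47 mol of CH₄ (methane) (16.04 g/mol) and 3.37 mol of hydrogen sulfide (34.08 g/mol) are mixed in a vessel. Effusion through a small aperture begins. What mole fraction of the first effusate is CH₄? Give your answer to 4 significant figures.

Each component's effusion rate ∝ (its partial pressure)·(1/√M) ∝ n_i/√M_i.
Mole fraction of CH₄ in the effusate = (n_CH₄/√M_CH₄) / (n_CH₄/√M_CH₄ + n_H₂S/√M_H₂S)
= (3.47/√16.04) / (3.47/√16.04 + 3.37/√34.08) = 0.8664/(0.8664 + 0.5773) = 0.6001.

0.6001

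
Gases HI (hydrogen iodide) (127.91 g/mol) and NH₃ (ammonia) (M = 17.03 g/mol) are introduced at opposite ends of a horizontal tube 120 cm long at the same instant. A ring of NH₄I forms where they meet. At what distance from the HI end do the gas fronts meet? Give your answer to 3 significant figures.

Distances travelled in equal time are proportional to diffusion rates, so d_HI/d_NH₃ = √(M_NH₃/M_HI) = √(17.03/127.91) = 0.3649.
With d_HI + d_NH₃ = 120 cm, d_NH₃ = 120/(1 + 0.3649) = 87.92 cm.
d_HI = 120 − 87.92 = 32.1 cm.

32.1 cm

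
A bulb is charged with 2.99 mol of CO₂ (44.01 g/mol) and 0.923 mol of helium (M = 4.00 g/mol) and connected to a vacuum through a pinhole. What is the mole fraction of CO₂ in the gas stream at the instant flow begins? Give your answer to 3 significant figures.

0.494

Rate_i ∝ x_i/√M_i (Graham's law weighted by mole fraction), so the effusate composition follows n_i/√M_i.
Mole fraction of CO₂ in the effusate = (n_CO₂/√M_CO₂) / (n_CO₂/√M_CO₂ + n_He/√M_He)
= (2.99/√44.01) / (2.99/√44.01 + 0.923/√4.00) = 0.4507/(0.4507 + 0.4615) = 0.494.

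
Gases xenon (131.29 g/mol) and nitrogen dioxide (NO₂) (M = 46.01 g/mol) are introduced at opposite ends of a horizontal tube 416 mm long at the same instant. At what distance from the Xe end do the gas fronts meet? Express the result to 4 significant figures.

The fronts meet when d_Xe + d_NO₂ = L with d_Xe/d_NO₂ = √(M_NO₂/M_Xe) (Graham's law). Here √(M_NO₂/M_Xe) = √(46.01/131.29) = 0.5920.
With d_Xe + d_NO₂ = 416 mm, d_NO₂ = 416/(1 + 0.5920) = 261.3 mm.
d_Xe = 416 − 261.3 = 154.7 mm.

154.7 mm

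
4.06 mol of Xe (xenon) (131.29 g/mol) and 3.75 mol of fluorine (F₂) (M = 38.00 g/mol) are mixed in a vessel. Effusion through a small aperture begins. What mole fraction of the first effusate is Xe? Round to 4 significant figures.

Each component's effusion rate ∝ (its partial pressure)·(1/√M) ∝ n_i/√M_i.
Mole fraction of Xe in the effusate = (n_Xe/√M_Xe) / (n_Xe/√M_Xe + n_F₂/√M_F₂)
= (4.06/√131.29) / (4.06/√131.29 + 3.75/√38.00) = 0.3543/(0.3543 + 0.6083) = 0.3681.

0.3681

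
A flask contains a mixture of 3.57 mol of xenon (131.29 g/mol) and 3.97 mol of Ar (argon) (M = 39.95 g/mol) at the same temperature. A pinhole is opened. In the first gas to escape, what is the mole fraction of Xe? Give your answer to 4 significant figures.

0.3316

The effusion rate of species i is ∝ p_i/√M_i ∝ n_i/√M_i.
x_Xe(eff) = (n_Xe/√M_Xe) / (n_Xe/√M_Xe + n_Ar/√M_Ar)
= (3.57/√131.29) / (3.57/√131.29 + 3.97/√39.95) = 0.3116/(0.3116 + 0.6281) = 0.3316.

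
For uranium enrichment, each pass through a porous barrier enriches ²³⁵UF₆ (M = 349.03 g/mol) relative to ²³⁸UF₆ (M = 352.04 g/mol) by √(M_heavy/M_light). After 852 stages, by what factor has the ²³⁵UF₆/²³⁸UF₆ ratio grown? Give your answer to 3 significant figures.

After 852 stages the ratio has grown by (√(352.04/349.03))^852 = (352.04/349.03)^(852/2).
= 1.00862^426 = 38.8.

38.8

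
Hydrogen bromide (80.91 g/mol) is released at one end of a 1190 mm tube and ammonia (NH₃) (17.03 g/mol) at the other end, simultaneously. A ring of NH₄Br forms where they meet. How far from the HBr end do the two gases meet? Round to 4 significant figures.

Graham's law gives d_HBr/d_NH₃ = rate_HBr/rate_NH₃ = √(M_NH₃/M_HBr) = √(17.03/80.91) = 0.4588.
With d_HBr + d_NH₃ = 1190 mm, d_NH₃ = 1190/(1 + 0.4588) = 815.7 mm.
d_HBr = 1190 − 815.7 = 374.3 mm.

374.3 mm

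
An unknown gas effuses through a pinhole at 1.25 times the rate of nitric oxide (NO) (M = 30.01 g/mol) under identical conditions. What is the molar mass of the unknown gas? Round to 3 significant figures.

19.2 g/mol

Since effusion rate ∝ 1/√M, rate_X/rate_NO = √(M_NO/M_X).
1.25 = √(30.01/M_X)
M_X = 30.01 / 1.25² = 30.01 / 1.562 = 19.2 g/mol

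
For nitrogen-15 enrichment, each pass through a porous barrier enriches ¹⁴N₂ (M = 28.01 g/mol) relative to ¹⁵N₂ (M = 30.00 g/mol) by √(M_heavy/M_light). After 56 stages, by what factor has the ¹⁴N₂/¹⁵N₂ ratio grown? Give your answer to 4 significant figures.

Overall factor = α^56 with α = √(30.00/28.01), i.e. (30.00/28.01)^(56/2).
= 1.07105^28 = 6.833.

6.833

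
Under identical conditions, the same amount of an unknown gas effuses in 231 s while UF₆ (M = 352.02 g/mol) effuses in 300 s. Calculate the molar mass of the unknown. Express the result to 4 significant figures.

208.7 g/mol

Since effusion rate ∝ 1/√M, t_X/t_UF₆ = √(M_X/M_UF₆).
231/300 = 0.7700 = √(M_X/352.02)
M_X = 352.02 × 0.7700² = 352.02 × 0.5929 = 208.7 g/mol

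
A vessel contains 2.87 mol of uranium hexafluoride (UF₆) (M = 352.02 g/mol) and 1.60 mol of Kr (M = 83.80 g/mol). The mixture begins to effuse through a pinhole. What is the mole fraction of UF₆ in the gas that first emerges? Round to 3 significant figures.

0.467

The effusion rate of species i is ∝ p_i/√M_i ∝ n_i/√M_i.
Mole fraction of UF₆ in the effusate = (n_UF₆/√M_UF₆) / (n_UF₆/√M_UF₆ + n_Kr/√M_Kr)
= (2.87/√352.02) / (2.87/√352.02 + 1.60/√83.80) = 0.1530/(0.1530 + 0.1748) = 0.467.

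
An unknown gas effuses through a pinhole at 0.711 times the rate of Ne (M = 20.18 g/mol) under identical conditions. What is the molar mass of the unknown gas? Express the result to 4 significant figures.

Since effusion rate ∝ 1/√M, rate_X/rate_Ne = √(M_Ne/M_X).
0.711 = √(20.18/M_X)
M_X = 20.18 / 0.711² = 20.18 / 0.5055 = 39.92 g/mol

39.92 g/mol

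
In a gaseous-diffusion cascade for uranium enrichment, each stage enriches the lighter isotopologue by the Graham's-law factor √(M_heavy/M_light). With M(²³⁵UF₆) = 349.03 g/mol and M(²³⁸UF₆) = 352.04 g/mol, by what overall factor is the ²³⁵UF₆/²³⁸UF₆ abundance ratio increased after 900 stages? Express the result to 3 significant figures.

After 900 stages the ratio has grown by (√(352.04/349.03))^900 = (352.04/349.03)^(900/2).
= 1.00862^450 = 47.7.

47.7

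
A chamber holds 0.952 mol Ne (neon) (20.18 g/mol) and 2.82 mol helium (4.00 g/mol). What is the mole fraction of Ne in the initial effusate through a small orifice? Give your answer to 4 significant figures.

0.1307

Rate_i ∝ x_i/√M_i (Graham's law weighted by mole fraction), so the effusate composition follows n_i/√M_i.
x_Ne(eff) = (n_Ne/√M_Ne) / (n_Ne/√M_Ne + n_He/√M_He)
= (0.952/√20.18) / (0.952/√20.18 + 2.82/√4.00) = 0.2119/(0.2119 + 1.410) = 0.1307.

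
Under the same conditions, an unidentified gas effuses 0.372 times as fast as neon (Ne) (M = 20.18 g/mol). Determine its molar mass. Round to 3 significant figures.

146 g/mol

Using Graham's law: rate_X/rate_Ne = √(M_Ne/M_X).
0.372 = √(20.18/M_X)
M_X = 20.18 / 0.372² = 20.18 / 0.1384 = 146 g/mol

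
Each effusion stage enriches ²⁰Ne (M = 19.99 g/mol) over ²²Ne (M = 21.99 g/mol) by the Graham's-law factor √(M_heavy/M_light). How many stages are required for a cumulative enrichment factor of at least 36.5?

76

Per stage α = (21.99/19.99)^(1/2) = 1.10005^0.5, giving ln α = 0.04768.
Need α^N ≥ 36.5 ⇒ N ≥ ln(36.5) / ln α = 3.597 / 0.04768 = 75.45.
Rounding up, N = 76 stages.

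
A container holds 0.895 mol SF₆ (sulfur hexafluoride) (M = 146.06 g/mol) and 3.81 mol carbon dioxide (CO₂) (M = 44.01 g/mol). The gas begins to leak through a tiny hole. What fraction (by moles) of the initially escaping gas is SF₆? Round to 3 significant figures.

0.114

The effusion rate of species i is ∝ p_i/√M_i ∝ n_i/√M_i.
So x_SF₆ in the escaping gas = (n_SF₆/√M_SF₆) / Σ(n_i/√M_i)
= (0.895/√146.06) / (0.895/√146.06 + 3.81/√44.01) = 0.07406/(0.07406 + 0.5743) = 0.114.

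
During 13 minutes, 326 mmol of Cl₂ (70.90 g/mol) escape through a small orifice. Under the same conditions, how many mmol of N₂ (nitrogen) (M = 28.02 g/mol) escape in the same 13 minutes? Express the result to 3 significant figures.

519 mmol

From Graham's law, rate_N₂/rate_Cl₂ = √(M_Cl₂/M_N₂) = √(70.90/28.02) = √2.530 = 1.591.
So the amount for N₂ is 326 × 1.591 = 519 mmol.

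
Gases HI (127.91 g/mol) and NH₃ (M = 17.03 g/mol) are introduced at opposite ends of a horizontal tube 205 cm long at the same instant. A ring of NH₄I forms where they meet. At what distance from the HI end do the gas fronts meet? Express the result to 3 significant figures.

54.8 cm

In equal time, each gas travels a distance ∝ its rate ∝ 1/√M, so d_HI/d_NH₃ = √(M_NH₃/M_HI) = √(17.03/127.91) = 0.3649.
With d_HI + d_NH₃ = 205 cm, d_NH₃ = 205/(1 + 0.3649) = 150.2 cm.
d_HI = 205 − 150.2 = 54.8 cm.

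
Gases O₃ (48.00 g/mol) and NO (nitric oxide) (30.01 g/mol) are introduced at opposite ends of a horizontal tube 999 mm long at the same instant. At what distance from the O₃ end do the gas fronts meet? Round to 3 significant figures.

The fronts meet when d_O₃ + d_NO = L with d_O₃/d_NO = √(M_NO/M_O₃) (Graham's law). Here √(M_NO/M_O₃) = √(30.01/48.00) = 0.7907.
With d_O₃ + d_NO = 999 mm, d_NO = 999/(1 + 0.7907) = 557.9 mm.
d_O₃ = 999 − 557.9 = 441 mm.

441 mm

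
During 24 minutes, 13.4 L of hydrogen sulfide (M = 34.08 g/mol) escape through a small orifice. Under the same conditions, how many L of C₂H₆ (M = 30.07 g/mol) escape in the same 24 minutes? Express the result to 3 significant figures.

14.3 L

Using Graham's law: rate_C₂H₆/rate_H₂S = √(M_H₂S/M_C₂H₆) = √(34.08/30.07) = √1.133 = 1.065.
So the volume for C₂H₆ is 13.4 × 1.065 = 14.3 L.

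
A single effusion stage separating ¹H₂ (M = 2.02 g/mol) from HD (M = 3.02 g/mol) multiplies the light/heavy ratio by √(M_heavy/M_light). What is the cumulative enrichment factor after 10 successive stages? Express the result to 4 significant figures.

7.469

Overall factor = α^10 with α = √(3.02/2.02), i.e. (3.02/2.02)^(10/2).
= 1.49505^5 = 7.469.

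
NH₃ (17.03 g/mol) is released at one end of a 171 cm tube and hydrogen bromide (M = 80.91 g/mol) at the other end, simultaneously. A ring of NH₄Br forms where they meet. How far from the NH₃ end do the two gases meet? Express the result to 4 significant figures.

117.2 cm

The fronts meet when d_NH₃ + d_HBr = L with d_NH₃/d_HBr = √(M_HBr/M_NH₃) (Graham's law). Here √(M_HBr/M_NH₃) = √(80.91/17.03) = 2.180.
With d_NH₃ + d_HBr = 171 cm, d_HBr = 171/(1 + 2.180) = 53.78 cm.
d_NH₃ = 171 − 53.78 = 117.2 cm.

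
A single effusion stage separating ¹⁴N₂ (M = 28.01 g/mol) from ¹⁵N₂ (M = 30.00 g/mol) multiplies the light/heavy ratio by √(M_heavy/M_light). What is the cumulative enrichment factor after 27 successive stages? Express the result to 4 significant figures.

2.526

Overall factor = α^27 with α = √(30.00/28.01), i.e. (30.00/28.01)^(27/2).
= 1.07105^(27/2) = 2.526.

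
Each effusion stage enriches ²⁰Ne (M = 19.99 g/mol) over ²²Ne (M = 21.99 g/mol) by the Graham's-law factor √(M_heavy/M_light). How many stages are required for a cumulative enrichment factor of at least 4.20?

31

With α = √(21.99/19.99) per stage, ln α = ½ ln(1.10005) = 0.04768.
Need α^N ≥ 4.20 ⇒ N ≥ ln(4.20) / ln α = 1.435 / 0.04768 = 30.10.
Rounding up, N = 31 stages.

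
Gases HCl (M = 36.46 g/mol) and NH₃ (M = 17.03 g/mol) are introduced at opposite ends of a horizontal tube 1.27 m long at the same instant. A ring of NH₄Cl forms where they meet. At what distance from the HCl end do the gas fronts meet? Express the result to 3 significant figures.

The fronts meet when d_HCl + d_NH₃ = L with d_HCl/d_NH₃ = √(M_NH₃/M_HCl) (Graham's law). Here √(M_NH₃/M_HCl) = √(17.03/36.46) = 0.6834.
With d_HCl + d_NH₃ = 1.27 m, d_NH₃ = 1.27/(1 + 0.6834) = 0.7544 m.
d_HCl = 1.27 − 0.7544 = 0.516 m.

0.516 m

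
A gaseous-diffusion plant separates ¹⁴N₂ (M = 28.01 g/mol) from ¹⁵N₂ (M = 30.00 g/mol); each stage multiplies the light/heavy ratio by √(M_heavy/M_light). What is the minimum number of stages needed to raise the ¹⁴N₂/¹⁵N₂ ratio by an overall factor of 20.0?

88

Per stage α = (30.00/28.01)^(1/2) = 1.07105^0.5, giving ln α = 0.03432.
Need α^N ≥ 20.0 ⇒ N ≥ ln(20.0) / ln α = 2.996 / 0.03432 = 87.29.
Minimum whole number of stages: N = 88.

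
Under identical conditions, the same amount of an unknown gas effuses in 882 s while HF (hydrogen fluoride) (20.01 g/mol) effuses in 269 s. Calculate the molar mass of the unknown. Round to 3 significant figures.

Using Graham's law: t_X/t_HF = √(M_X/M_HF).
882/269 = 3.279 = √(M_X/20.01)
M_X = 20.01 × 3.279² = 20.01 × 10.75 = 215 g/mol

215 g/mol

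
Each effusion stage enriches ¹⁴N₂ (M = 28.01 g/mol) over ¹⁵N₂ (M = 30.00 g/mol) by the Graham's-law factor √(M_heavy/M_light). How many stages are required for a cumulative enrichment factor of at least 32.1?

102

Per stage α = (30.00/28.01)^(1/2) = 1.07105^0.5, giving ln α = 0.03432.
Need α^N ≥ 32.1 ⇒ N ≥ ln(32.1) / ln α = 3.469 / 0.03432 = 101.08.
Rounding up, N = 102 stages.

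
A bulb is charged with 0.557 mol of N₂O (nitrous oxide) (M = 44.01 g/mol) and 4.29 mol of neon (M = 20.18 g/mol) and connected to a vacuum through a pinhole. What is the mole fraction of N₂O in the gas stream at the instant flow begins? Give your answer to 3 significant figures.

0.0808

The effusion rate of species i is ∝ p_i/√M_i ∝ n_i/√M_i.
Mole fraction of N₂O in the effusate = (n_N₂O/√M_N₂O) / (n_N₂O/√M_N₂O + n_Ne/√M_Ne)
= (0.557/√44.01) / (0.557/√44.01 + 4.29/√20.18) = 0.08396/(0.08396 + 0.9550) = 0.0808.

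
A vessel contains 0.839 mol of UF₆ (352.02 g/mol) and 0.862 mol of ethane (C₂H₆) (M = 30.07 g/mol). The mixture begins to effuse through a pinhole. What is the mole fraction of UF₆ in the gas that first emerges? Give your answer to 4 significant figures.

Rate_i ∝ x_i/√M_i (Graham's law weighted by mole fraction), so the effusate composition follows n_i/√M_i.
So x_UF₆ in the escaping gas = (n_UF₆/√M_UF₆) / Σ(n_i/√M_i)
= (0.839/√352.02) / (0.839/√352.02 + 0.862/√30.07) = 0.04472/(0.04472 + 0.1572) = 0.2215.

0.2215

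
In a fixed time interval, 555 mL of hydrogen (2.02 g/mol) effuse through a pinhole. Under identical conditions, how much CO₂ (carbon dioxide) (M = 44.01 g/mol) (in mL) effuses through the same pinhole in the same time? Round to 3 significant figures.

Using Graham's law: rate_CO₂/rate_H₂ = √(M_H₂/M_CO₂) = √(2.02/44.01) = √0.04590 = 0.2142.
So the volume for CO₂ is 555 × 0.2142 = 119 mL.

119 mL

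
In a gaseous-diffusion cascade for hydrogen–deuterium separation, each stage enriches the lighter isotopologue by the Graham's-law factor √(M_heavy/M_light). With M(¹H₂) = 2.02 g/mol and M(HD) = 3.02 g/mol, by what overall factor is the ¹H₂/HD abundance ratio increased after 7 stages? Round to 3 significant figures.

4.09

Each stage multiplies the ratio by α = √(3.02/2.02), so after 7 stages the overall factor is α^7 = (3.02/2.02)^(7/2).
= 1.49505^(7/2) = 4.09.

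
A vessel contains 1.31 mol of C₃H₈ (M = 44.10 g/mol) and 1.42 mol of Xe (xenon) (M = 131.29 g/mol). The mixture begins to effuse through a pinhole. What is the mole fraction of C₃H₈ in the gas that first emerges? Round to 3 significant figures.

The effusion rate of species i is ∝ p_i/√M_i ∝ n_i/√M_i.
So x_C₃H₈ in the escaping gas = (n_C₃H₈/√M_C₃H₈) / Σ(n_i/√M_i)
= (1.31/√44.10) / (1.31/√44.10 + 1.42/√131.29) = 0.1973/(0.1973 + 0.1239) = 0.614.

0.614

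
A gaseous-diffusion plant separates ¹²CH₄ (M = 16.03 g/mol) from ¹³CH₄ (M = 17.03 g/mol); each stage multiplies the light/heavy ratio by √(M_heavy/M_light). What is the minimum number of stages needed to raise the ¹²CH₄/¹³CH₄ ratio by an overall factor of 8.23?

70

Per stage α = (17.03/16.03)^(1/2) = 1.06238^0.5, giving ln α = 0.03026.
Need α^N ≥ 8.23 ⇒ N ≥ ln(8.23) / ln α = 2.108 / 0.03026 = 69.66.
So at least 70 stages are needed.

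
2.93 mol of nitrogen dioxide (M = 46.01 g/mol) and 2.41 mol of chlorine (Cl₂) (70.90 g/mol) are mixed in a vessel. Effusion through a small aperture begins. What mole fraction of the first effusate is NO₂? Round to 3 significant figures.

0.601

Effusion rate of each component ∝ n_i/√M_i (partial pressure × 1/√M).
Mole fraction of NO₂ in the effusate = (n_NO₂/√M_NO₂) / (n_NO₂/√M_NO₂ + n_Cl₂/√M_Cl₂)
= (2.93/√46.01) / (2.93/√46.01 + 2.41/√70.90) = 0.4320/(0.4320 + 0.2862) = 0.601.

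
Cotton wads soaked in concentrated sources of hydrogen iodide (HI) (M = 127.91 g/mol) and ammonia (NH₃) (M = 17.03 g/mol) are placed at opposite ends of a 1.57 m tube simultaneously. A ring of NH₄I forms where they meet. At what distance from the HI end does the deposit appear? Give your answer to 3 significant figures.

Distances travelled in equal time are proportional to diffusion rates, so d_HI/d_NH₃ = √(M_NH₃/M_HI) = √(17.03/127.91) = 0.3649.
With d_HI + d_NH₃ = 1.57 m, d_NH₃ = 1.57/(1 + 0.3649) = 1.150 m.
d_HI = 1.57 − 1.150 = 0.420 m.

0.420 m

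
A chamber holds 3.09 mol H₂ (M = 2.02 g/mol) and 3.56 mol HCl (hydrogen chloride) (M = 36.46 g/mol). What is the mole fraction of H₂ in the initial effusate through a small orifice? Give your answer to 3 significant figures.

The effusion rate of species i is ∝ p_i/√M_i ∝ n_i/√M_i.
x_H₂(eff) = (n_H₂/√M_H₂) / (n_H₂/√M_H₂ + n_HCl/√M_HCl)
= (3.09/√2.02) / (3.09/√2.02 + 3.56/√36.46) = 2.174/(2.174 + 0.5896) = 0.787.

0.787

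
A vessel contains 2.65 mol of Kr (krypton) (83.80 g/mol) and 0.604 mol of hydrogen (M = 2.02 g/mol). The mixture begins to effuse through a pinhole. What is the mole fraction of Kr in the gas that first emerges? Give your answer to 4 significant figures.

Rate_i ∝ x_i/√M_i (Graham's law weighted by mole fraction), so the effusate composition follows n_i/√M_i.
So x_Kr in the escaping gas = (n_Kr/√M_Kr) / Σ(n_i/√M_i)
= (2.65/√83.80) / (2.65/√83.80 + 0.604/√2.02) = 0.2895/(0.2895 + 0.4250) = 0.4052.

0.4052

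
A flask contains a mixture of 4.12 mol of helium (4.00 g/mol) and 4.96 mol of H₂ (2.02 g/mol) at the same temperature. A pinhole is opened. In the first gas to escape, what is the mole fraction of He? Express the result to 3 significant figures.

0.371

Each component's effusion rate ∝ (its partial pressure)·(1/√M) ∝ n_i/√M_i.
Mole fraction of He in the effusate = (n_He/√M_He) / (n_He/√M_He + n_H₂/√M_H₂)
= (4.12/√4.00) / (4.12/√4.00 + 4.96/√2.02) = 2.060/(2.060 + 3.490) = 0.371.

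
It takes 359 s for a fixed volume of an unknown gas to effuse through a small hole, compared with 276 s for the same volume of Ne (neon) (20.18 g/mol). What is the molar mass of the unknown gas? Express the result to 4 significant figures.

Since effusion rate ∝ 1/√M, t_X/t_Ne = √(M_X/M_Ne).
359/276 = 1.301 = √(M_X/20.18)
M_X = 20.18 × 1.301² = 20.18 × 1.692 = 34.14 g/mol

34.14 g/mol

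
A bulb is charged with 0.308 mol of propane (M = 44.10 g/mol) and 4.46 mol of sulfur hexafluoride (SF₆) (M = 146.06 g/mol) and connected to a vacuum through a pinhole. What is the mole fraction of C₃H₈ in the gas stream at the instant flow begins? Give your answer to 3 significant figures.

0.112

The effusion rate of species i is ∝ p_i/√M_i ∝ n_i/√M_i.
Mole fraction of C₃H₈ in the effusate = (n_C₃H₈/√M_C₃H₈) / (n_C₃H₈/√M_C₃H₈ + n_SF₆/√M_SF₆)
= (0.308/√44.10) / (0.308/√44.10 + 4.46/√146.06) = 0.04638/(0.04638 + 0.3690) = 0.112.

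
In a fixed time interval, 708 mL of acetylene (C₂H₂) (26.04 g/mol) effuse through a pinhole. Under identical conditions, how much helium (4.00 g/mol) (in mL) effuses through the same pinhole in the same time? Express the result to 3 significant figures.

Since effusion rate ∝ 1/√M, rate_He/rate_C₂H₂ = √(M_C₂H₂/M_He) = √(26.04/4.00) = √6.510 = 2.551.
So the volume for He is 708 × 2.551 = 1810 mL.

1810 mL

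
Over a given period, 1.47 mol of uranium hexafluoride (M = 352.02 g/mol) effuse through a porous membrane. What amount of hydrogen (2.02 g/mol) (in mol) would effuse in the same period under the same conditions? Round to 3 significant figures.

19.4 mol

Since effusion rate ∝ 1/√M, rate_H₂/rate_UF₆ = √(M_UF₆/M_H₂) = √(352.02/2.02) = √174.3 = 13.20.
So the amount for H₂ is 1.47 × 13.20 = 19.4 mol.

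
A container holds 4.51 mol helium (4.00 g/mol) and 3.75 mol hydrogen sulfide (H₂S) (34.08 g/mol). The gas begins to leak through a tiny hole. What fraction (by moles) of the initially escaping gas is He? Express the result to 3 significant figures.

0.778

The effusion rate of species i is ∝ p_i/√M_i ∝ n_i/√M_i.
So x_He in the escaping gas = (n_He/√M_He) / Σ(n_i/√M_i)
= (4.51/√4.00) / (4.51/√4.00 + 3.75/√34.08) = 2.255/(2.255 + 0.6424) = 0.778.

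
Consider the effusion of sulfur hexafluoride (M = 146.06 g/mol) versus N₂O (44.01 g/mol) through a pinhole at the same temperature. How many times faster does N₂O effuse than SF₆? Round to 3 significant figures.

Graham's law gives rate_N₂O/rate_SF₆ = √(M_SF₆/M_N₂O) = √(146.06/44.01) = √3.319 = 1.82.

1.82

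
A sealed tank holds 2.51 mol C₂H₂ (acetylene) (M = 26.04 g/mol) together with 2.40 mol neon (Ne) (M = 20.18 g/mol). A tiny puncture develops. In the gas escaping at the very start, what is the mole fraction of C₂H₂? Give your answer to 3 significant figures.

Effusion rate of each component ∝ n_i/√M_i (partial pressure × 1/√M).
x_C₂H₂(eff) = (n_C₂H₂/√M_C₂H₂) / (n_C₂H₂/√M_C₂H₂ + n_Ne/√M_Ne)
= (2.51/√26.04) / (2.51/√26.04 + 2.40/√20.18) = 0.4919/(0.4919 + 0.5343) = 0.479.

0.479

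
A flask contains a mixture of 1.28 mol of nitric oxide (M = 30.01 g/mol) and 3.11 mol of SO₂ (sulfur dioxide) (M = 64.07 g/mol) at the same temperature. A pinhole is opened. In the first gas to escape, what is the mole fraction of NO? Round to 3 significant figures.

Each component's effusion rate ∝ (its partial pressure)·(1/√M) ∝ n_i/√M_i.
x_NO(eff) = (n_NO/√M_NO) / (n_NO/√M_NO + n_SO₂/√M_SO₂)
= (1.28/√30.01) / (1.28/√30.01 + 3.11/√64.07) = 0.2337/(0.2337 + 0.3885) = 0.376.

0.376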